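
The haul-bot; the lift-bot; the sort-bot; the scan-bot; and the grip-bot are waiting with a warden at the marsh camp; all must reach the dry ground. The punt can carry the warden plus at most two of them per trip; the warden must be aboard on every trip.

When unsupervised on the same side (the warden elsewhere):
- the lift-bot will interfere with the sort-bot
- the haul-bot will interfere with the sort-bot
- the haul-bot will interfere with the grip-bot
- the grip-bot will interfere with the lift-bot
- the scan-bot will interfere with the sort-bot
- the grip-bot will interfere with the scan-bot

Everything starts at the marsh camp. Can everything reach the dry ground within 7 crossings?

Yes — this plan uses 7 crossings (≤ 7):
1. Warden goes to the dry ground with the grip-bot and the sort-bot.
2. Warden goes back to the marsh camp alone.
3. Warden goes to the dry ground with the haul-bot.
4. Warden goes back to the marsh camp with the grip-bot and the sort-bot.
5. Warden goes to the dry ground with the lift-bot and the scan-bot.
6. Warden goes back to the marsh camp alone.
7. Warden goes to the dry ground with the grip-bot and the sort-bot.

Yes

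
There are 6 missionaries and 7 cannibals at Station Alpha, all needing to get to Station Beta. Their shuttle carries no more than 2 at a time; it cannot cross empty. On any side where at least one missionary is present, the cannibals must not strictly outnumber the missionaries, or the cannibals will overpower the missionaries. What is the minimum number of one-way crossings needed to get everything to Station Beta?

impossible

The cannibals already outnumber the missionaries at Station Alpha before anyone moves, so the starting position itself is disallowed.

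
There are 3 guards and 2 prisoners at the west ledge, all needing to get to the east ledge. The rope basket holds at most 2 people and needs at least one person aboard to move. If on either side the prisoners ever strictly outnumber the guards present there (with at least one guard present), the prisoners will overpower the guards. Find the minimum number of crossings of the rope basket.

7

Counting alone: each trip to the east ledge takes at most 2 across and each return brings at least 1 back, so after t trips out (and t−1 returns) at most 2t − (t−1) of the 5 are across; that first reaches 5 at t = 4, so at least 7 crossings are needed.
The plan below uses exactly 7 crossings, so it is optimal:
1. 2 prisoners → the east ledge.  (the west ledge: 3G 0P; the east ledge: 0G 2P)
2. 1 prisoner ← the west ledge.  (the west ledge: 3G 1P; the east ledge: 0G 1P)
3. 2 guards → the east ledge.  (the west ledge: 1G 1P; the east ledge: 2G 1P)
4. 1 guard ← the west ledge.  (the west ledge: 2G 1P; the east ledge: 1G 1P)
5. 1 guard and 1 prisoner → the east ledge.  (the west ledge: 1G 0P; the east ledge: 2G 2P)
6. 1 prisoner ← the west ledge.  (the west ledge: 1G 1P; the east ledge: 2G 1P)
7. 1 guard and 1 prisoner → the east ledge.  (the west ledge: 0G 0P; the east ledge: 3G 2P)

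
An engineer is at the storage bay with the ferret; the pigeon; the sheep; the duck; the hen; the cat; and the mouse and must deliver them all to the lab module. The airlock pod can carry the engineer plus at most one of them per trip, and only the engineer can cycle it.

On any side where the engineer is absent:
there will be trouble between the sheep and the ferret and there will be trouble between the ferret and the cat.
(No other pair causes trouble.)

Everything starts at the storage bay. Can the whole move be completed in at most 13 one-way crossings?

No

Counting alone: the engineer can take at most 1 across per trip to the lab module, so moving all 7 needs at least 7 loaded trips out, with a return between consecutive ones — at least 13 crossings.
The safety rule pushes this higher. Following every safe sequence of crossings, the most of the 7 that can be at the lab module as the airlock pod arrives there on crossing 13 is 6 — never all 7.
So the move cannot be finished within 13 crossings. (The shortest complete plan takes 15:)
1. Engineer goes to the lab module with the ferret.
2. Engineer goes back to the storage bay alone.
3. Engineer goes to the lab module with the pigeon.
4. Engineer goes back to the storage bay alone.
5. Engineer goes to the lab module with the sheep.
6. Engineer goes back to the storage bay with the ferret.
7. Engineer goes to the lab module with the cat.
8. Engineer goes back to the storage bay alone.
9. Engineer goes to the lab module with the duck.
10. Engineer goes back to the storage bay alone.
11. Engineer goes to the lab module with the hen.
12. Engineer goes back to the storage bay alone.
13. Engineer goes to the lab module with the mouse.
14. Engineer goes back to the storage bay alone.
15. Engineer goes to the lab module with the ferret.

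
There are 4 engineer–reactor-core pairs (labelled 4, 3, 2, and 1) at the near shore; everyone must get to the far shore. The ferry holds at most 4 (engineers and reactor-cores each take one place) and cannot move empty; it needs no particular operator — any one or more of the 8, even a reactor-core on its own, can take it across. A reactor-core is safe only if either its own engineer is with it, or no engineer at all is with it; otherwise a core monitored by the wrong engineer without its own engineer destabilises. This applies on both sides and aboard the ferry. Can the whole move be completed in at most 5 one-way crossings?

Yes — this plan uses 5 crossings (≤ 5):
1. engineer 4 and reactor-core 4 cross → the far shore.
2. engineer 4 crosses ← the near shore.
3. engineer 1, engineer 2, engineer 3, and engineer 4 cross → the far shore.
4. reactor-core 4 crosses ← the near shore.
5. reactor-core 1, reactor-core 2, reactor-core 3, and reactor-core 4 cross → the far shore.

Yes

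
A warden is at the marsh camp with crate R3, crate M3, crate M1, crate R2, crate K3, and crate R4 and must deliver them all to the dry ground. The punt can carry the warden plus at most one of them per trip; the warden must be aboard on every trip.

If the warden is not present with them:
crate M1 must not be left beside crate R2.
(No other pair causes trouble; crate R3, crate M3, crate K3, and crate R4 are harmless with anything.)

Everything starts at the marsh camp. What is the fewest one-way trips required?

Counting alone: the warden can take at most 1 across per trip to the dry ground, so moving all 6 needs at least 6 loaded trips out, with a return between consecutive ones — at least 11 crossings.
The plan below uses exactly 11 crossings, so it is optimal:
1. Warden goes to the dry ground with crate M1.
2. Warden goes back to the marsh camp alone.
3. Warden goes to the dry ground with crate R3.
4. Warden goes back to the marsh camp alone.
5. Warden goes to the dry ground with crate M3.
6. Warden goes back to the marsh camp alone.
7. Warden goes to the dry ground with crate K3.
8. Warden goes back to the marsh camp alone.
9. Warden goes to the dry ground with crate R4.
10. Warden goes back to the marsh camp alone.
11. Warden goes to the dry ground with crate R2.

11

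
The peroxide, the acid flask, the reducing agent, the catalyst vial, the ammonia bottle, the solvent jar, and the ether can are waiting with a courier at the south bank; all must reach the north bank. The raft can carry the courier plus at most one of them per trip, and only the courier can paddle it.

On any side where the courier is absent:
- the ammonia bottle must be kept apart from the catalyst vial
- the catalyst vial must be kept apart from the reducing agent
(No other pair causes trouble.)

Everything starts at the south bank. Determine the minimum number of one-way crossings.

Counting alone: the courier can take at most 1 across per trip to the north bank, so moving all 7 needs at least 7 loaded trips out, with a return between consecutive ones — at least 13 crossings.
The safety rule pushes this higher. Following every safe sequence of crossings, the most of the 7 that can be at the north bank as the raft arrives there on crossing 13 is 6 — never all 7.
So no plan with fewer than 15 crossings exists, and this one achieves 15:
1. Courier goes to the north bank with the catalyst vial.  [the south bank: the acid flask, the ammonia bottle, the ether can, the peroxide, the reducing agent, the solvent jar | the north bank: the catalyst vial]
2. Courier goes back to the south bank alone.  [the south bank: the acid flask, the ammonia bottle, the ether can, the peroxide, the reducing agent, the solvent jar | the north bank: the catalyst vial]
3. Courier goes to the north bank with the peroxide.  [the south bank: the acid flask, the ammonia bottle, the ether can, the reducing agent, the solvent jar | the north bank: the catalyst vial, the peroxide]
4. Courier goes back to the south bank alone.  [the south bank: the acid flask, the ammonia bottle, the ether can, the reducing agent, the solvent jar | the north bank: the catalyst vial, the peroxide]
5. Courier goes to the north bank with the acid flask.  [the south bank: the ammonia bottle, the ether can, the reducing agent, the solvent jar | the north bank: the acid flask, the catalyst vial, the peroxide]
6. Courier goes back to the south bank alone.  [the south bank: the ammonia bottle, the ether can, the reducing agent, the solvent jar | the north bank: the acid flask, the catalyst vial, the peroxide]
7. Courier goes to the north bank with the reducing agent.  [the south bank: the ammonia bottle, the ether can, the solvent jar | the north bank: the acid flask, the catalyst vial, the peroxide, the reducing agent]
8. Courier goes back to the south bank with the catalyst vial.  [the south bank: the ammonia bottle, the catalyst vial, the ether can, the solvent jar | the north bank: the acid flask, the peroxide, the reducing agent]
9. Courier goes to the north bank with the ammonia bottle.  [the south bank: the catalyst vial, the ether can, the solvent jar | the north bank: the acid flask, the ammonia bottle, the peroxide, the reducing agent]
10. Courier goes back to the south bank alone.  [the south bank: the catalyst vial, the ether can, the solvent jar | the north bank: the acid flask, the ammonia bottle, the peroxide, the reducing agent]
11. Courier goes to the north bank with the solvent jar.  [the south bank: the catalyst vial, the ether can | the north bank: the acid flask, the ammonia bottle, the peroxide, the reducing agent, the solvent jar]
12. Courier goes back to the south bank alone.  [the south bank: the catalyst vial, the ether can | the north bank: the acid flask, the ammonia bottle, the peroxide, the reducing agent, the solvent jar]
13. Courier goes to the north bank with the ether can.  [the south bank: the catalyst vial | the north bank: the acid flask, the ammonia bottle, the ether can, the peroxide, the reducing agent, the solvent jar]
14. Courier goes back to the south bank alone.  [the south bank: the catalyst vial | the north bank: the acid flask, the ammonia bottle, the ether can, the peroxide, the reducing agent, the solvent jar]
15. Courier goes to the north bank with the catalyst vial.  [the south bank: — | the north bank: the acid flask, the ammonia bottle, the catalyst vial, the ether can, the peroxide, the reducing agent, the solvent jar]

15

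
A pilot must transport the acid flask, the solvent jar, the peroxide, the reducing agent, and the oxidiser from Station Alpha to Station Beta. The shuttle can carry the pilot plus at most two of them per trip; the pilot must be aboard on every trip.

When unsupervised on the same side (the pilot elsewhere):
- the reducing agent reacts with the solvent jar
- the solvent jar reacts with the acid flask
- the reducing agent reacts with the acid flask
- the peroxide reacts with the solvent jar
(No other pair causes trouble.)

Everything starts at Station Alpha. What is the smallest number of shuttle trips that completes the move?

7

Counting alone: the pilot can take at most 2 across per trip to Station Beta, so moving all 5 needs at least 3 loaded trips out, with a return between consecutive ones — at least 5 crossings.
The safety rule pushes this higher. Following every safe sequence of crossings, the most of the 5 that can be at Station Beta as the shuttle arrives there on crossing 5 is 4 — never all 5.
So no plan with fewer than 7 crossings exists, and this one achieves 7:
1. Pilot goes to Station Beta with the acid flask and the solvent jar.  [Station Alpha: the oxidiser, the peroxide, the reducing agent | Station Beta: the acid flask, the solvent jar]
2. Pilot goes back to Station Alpha with the acid flask.  [Station Alpha: the acid flask, the oxidiser, the peroxide, the reducing agent | Station Beta: the solvent jar]
3. Pilot goes to Station Beta with the acid flask and the peroxide.  [Station Alpha: the oxidiser, the reducing agent | Station Beta: the acid flask, the peroxide, the solvent jar]
4. Pilot goes back to Station Alpha with the solvent jar.  [Station Alpha: the oxidiser, the reducing agent, the solvent jar | Station Beta: the acid flask, the peroxide]
5. Pilot goes to Station Beta with the oxidiser and the solvent jar.  [Station Alpha: the reducing agent | Station Beta: the acid flask, the oxidiser, the peroxide, the solvent jar]
6. Pilot goes back to Station Alpha with the solvent jar.  [Station Alpha: the reducing agent, the solvent jar | Station Beta: the acid flask, the oxidiser, the peroxide]
7. Pilot goes to Station Beta with the reducing agent and the solvent jar.  [Station Alpha: — | Station Beta: the acid flask, the oxidiser, the peroxide, the reducing agent, the solvent jar]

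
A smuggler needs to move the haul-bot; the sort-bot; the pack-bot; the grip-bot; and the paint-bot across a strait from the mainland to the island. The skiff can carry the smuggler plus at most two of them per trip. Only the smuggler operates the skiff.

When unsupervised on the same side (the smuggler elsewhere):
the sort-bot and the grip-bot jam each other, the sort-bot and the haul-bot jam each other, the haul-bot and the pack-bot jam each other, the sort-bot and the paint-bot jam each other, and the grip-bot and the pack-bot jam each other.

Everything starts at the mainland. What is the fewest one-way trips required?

Counting alone: the smuggler can take at most 2 across per trip to the island, so moving all 5 needs at least 3 loaded trips out, with a return between consecutive ones — at least 5 crossings.
The safety rule pushes this higher. Following every safe sequence of crossings, the most of the 5 that can be at the island as the skiff arrives there on crossing 5 is 4 — never all 5.
So no plan with fewer than 7 crossings exists, and this one achieves 7:
1. Smuggler goes to the island with the pack-bot and the sort-bot.
2. Smuggler goes back to the mainland alone.
3. Smuggler goes to the island with the haul-bot.
4. Smuggler goes back to the mainland with the pack-bot and the sort-bot.
5. Smuggler goes to the island with the grip-bot and the paint-bot.
6. Smuggler goes back to the mainland alone.
7. Smuggler goes to the island with the pack-bot and the sort-bot.

7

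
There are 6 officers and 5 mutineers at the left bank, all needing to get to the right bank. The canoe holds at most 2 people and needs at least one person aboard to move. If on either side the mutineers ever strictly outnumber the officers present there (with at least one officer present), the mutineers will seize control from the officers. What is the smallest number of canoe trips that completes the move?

Counting alone: each trip to the right bank takes at most 2 across and each return brings at least 1 back, so after t trips out (and t−1 returns) at most 2t − (t−1) of the 11 are across; that first reaches 11 at t = 10, so at least 19 crossings are needed.
The plan below uses exactly 19 crossings, so it is optimal:
1. 2 mutineers → the right bank.  (the left bank: 6O 3M; the right bank: 0O 2M)
2. 1 mutineer ← the left bank.  (the left bank: 6O 4M; the right bank: 0O 1M)
3. 2 mutineers → the right bank.  (the left bank: 6O 2M; the right bank: 0O 3M)
4. 1 mutineer ← the left bank.  (the left bank: 6O 3M; the right bank: 0O 2M)
5. 2 officers → the right bank.  (the left bank: 4O 3M; the right bank: 2O 2M)
6. 1 mutineer ← the left bank.  (the left bank: 4O 4M; the right bank: 2O 1M)
7. 1 officer and 1 mutineer → the right bank.  (the left bank: 3O 3M; the right bank: 3O 2M)
8. 1 officer ← the left bank.  (the left bank: 4O 3M; the right bank: 2O 2M)
9. 1 officer and 1 mutineer → the right bank.  (the left bank: 3O 2M; the right bank: 3O 3M)
10. 1 mutineer ← the left bank.  (the left bank: 3O 3M; the right bank: 3O 2M)
11. 1 officer and 1 mutineer → the right bank.  (the left bank: 2O 2M; the right bank: 4O 3M)
12. 1 officer ← the left bank.  (the left bank: 3O 2M; the right bank: 3O 3M)
13. 1 officer and 1 mutineer → the right bank.  (the left bank: 2O 1M; the right bank: 4O 4M)
14. 1 mutineer ← the left bank.  (the left bank: 2O 2M; the right bank: 4O 3M)
15. 1 officer and 1 mutineer → the right bank.  (the left bank: 1O 1M; the right bank: 5O 4M)
16. 1 officer ← the left bank.  (the left bank: 2O 1M; the right bank: 4O 4M)
17. 1 officer and 1 mutineer → the right bank.  (the left bank: 1O 0M; the right bank: 5O 5M)
18. 1 mutineer ← the left bank.  (the left bank: 1O 1M; the right bank: 5O 4M)
19. 1 officer and 1 mutineer → the right bank.  (the left bank: 0O 0M; the right bank: 6O 5M)

19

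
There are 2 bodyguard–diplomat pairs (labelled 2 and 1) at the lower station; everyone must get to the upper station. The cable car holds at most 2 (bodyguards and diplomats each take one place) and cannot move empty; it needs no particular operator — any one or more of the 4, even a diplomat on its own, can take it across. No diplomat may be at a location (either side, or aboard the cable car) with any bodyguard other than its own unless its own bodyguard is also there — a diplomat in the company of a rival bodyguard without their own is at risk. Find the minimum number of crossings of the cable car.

Counting alone: each trip to the upper station takes at most 2 across and each return brings at least 1 back, so after t trips out (and t−1 returns) at most 2t − (t−1) of the 4 are across; that first reaches 4 at t = 3, so at least 5 crossings are needed.
The plan below uses exactly 5 crossings, so it is optimal:
1. bodyguard 2 and diplomat 2 cross → the upper station.
2. bodyguard 2 crosses ← the lower station.
3. bodyguard 1 and bodyguard 2 cross → the upper station.
4. bodyguard 1 crosses ← the lower station.
5. bodyguard 1 and diplomat 1 cross → the upper station.

5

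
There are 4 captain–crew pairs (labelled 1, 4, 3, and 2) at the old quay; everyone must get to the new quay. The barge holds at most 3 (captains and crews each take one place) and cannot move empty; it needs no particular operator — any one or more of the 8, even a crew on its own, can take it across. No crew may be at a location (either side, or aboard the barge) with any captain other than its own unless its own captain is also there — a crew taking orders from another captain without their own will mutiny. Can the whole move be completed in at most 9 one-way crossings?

Yes

Yes — this plan uses 9 crossings (≤ 9):
1. captain 1 and crew 1 cross → the new quay.
2. captain 1 crosses ← the old quay.
3. captain 1, captain 4, and crew 4 cross → the new quay.
4. captain 1 and crew 1 cross ← the old quay.
5. captain 1, captain 2, and captain 3 cross → the new quay.
6. crew 4 crosses ← the old quay.
7. crew 1 and crew 4 cross → the new quay.
8. crew 1 crosses ← the old quay.
9. crew 1, crew 2, and crew 3 cross → the new quay.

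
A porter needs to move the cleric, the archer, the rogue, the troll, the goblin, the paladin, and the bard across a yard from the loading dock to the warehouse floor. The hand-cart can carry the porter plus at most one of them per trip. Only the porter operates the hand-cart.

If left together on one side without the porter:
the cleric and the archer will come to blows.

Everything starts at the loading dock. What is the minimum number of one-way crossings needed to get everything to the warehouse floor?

Counting alone: the porter can take at most 1 across per trip to the warehouse floor, so moving all 7 needs at least 7 loaded trips out, with a return between consecutive ones — at least 13 crossings.
The plan below uses exactly 13 crossings, so it is optimal:
1. Porter goes to the warehouse floor with the cleric.
2. Porter goes back to the loading dock alone.
3. Porter goes to the warehouse floor with the rogue.
4. Porter goes back to the loading dock alone.
5. Porter goes to the warehouse floor with the troll.
6. Porter goes back to the loading dock alone.
7. Porter goes to the warehouse floor with the goblin.
8. Porter goes back to the loading dock alone.
9. Porter goes to the warehouse floor with the paladin.
10. Porter goes back to the loading dock alone.
11. Porter goes to the warehouse floor with the bard.
12. Porter goes back to the loading dock alone.
13. Porter goes to the warehouse floor with the archer.

13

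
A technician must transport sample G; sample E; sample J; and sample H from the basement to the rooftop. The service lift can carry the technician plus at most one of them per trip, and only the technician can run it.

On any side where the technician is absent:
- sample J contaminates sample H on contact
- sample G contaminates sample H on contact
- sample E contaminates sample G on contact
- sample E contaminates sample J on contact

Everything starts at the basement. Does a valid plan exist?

No

Whatever the first load, the items left behind include a forbidden pair without the technician. No opening move is safe, so no plan exists.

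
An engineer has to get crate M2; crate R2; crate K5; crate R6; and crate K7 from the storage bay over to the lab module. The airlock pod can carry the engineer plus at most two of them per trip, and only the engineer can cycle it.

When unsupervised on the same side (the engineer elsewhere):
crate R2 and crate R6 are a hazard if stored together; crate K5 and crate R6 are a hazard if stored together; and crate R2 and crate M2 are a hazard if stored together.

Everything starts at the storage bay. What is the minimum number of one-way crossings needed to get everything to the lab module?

5

Counting alone: the engineer can take at most 2 across per trip to the lab module, so moving all 5 needs at least 3 loaded trips out, with a return between consecutive ones — at least 5 crossings.
The plan below uses exactly 5 crossings, so it is optimal:
1. Engineer goes to the lab module with crate M2 and crate R6.  [the storage bay: crate K5, crate K7, crate R2 | the lab module: crate M2, crate R6]
2. Engineer goes back to the storage bay alone.  [the storage bay: crate K5, crate K7, crate R2 | the lab module: crate M2, crate R6]
3. Engineer goes to the lab module with crate K7.  [the storage bay: crate K5, crate R2 | the lab module: crate K7, crate M2, crate R6]
4. Engineer goes back to the storage bay alone.  [the storage bay: crate K5, crate R2 | the lab module: crate K7, crate M2, crate R6]
5. Engineer goes to the lab module with crate K5 and crate R2.  [the storage bay: — | the lab module: crate K5, crate K7, crate M2, crate R2, crate R6]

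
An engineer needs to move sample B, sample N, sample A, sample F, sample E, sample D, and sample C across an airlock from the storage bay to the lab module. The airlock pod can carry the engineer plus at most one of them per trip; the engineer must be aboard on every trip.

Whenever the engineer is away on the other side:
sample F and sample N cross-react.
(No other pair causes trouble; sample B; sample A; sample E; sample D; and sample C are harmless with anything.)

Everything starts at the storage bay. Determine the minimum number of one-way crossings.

Counting alone: the engineer can take at most 1 across per trip to the lab module, so moving all 7 needs at least 7 loaded trips out, with a return between consecutive ones — at least 13 crossings.
The plan below uses exactly 13 crossings, so it is optimal:
1. Engineer goes to the lab module with sample N.  [the storage bay: sample A, sample B, sample C, sample D, sample E, sample F | the lab module: sample N]
2. Engineer goes back to the storage bay alone.  [the storage bay: sample A, sample B, sample C, sample D, sample E, sample F | the lab module: sample N]
3. Engineer goes to the lab module with sample B.  [the storage bay: sample A, sample C, sample D, sample E, sample F | the lab module: sample B, sample N]
4. Engineer goes back to the storage bay alone.  [the storage bay: sample A, sample C, sample D, sample E, sample F | the lab module: sample B, sample N]
5. Engineer goes to the lab module with sample A.  [the storage bay: sample C, sample D, sample E, sample F | the lab module: sample A, sample B, sample N]
6. Engineer goes back to the storage bay alone.  [the storage bay: sample C, sample D, sample E, sample F | the lab module: sample A, sample B, sample N]
7. Engineer goes to the lab module with sample E.  [the storage bay: sample C, sample D, sample F | the lab module: sample A, sample B, sample E, sample N]
8. Engineer goes back to the storage bay alone.  [the storage bay: sample C, sample D, sample F | the lab module: sample A, sample B, sample E, sample N]
9. Engineer goes to the lab module with sample D.  [the storage bay: sample C, sample F | the lab module: sample A, sample B, sample D, sample E, sample N]
10. Engineer goes back to the storage bay alone.  [the storage bay: sample C, sample F | the lab module: sample A, sample B, sample D, sample E, sample N]
11. Engineer goes to the lab module with sample C.  [the storage bay: sample F | the lab module: sample A, sample B, sample C, sample D, sample E, sample N]
12. Engineer goes back to the storage bay alone.  [the storage bay: sample F | the lab module: sample A, sample B, sample C, sample D, sample E, sample N]
13. Engineer goes to the lab module with sample F.  [the storage bay: — | the lab module: sample A, sample B, sample C, sample D, sample E, sample F, sample N]

13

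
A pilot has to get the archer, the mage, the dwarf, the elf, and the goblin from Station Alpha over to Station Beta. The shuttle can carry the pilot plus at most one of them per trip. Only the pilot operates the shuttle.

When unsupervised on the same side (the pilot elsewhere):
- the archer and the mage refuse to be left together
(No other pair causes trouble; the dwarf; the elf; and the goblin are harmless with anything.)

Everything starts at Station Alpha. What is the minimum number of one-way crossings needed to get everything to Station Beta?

9

Counting alone: the pilot can take at most 1 across per trip to Station Beta, so moving all 5 needs at least 5 loaded trips out, with a return between consecutive ones — at least 9 crossings.
The plan below uses exactly 9 crossings, so it is optimal:
1. Pilot goes to Station Beta with the archer.
2. Pilot goes back to Station Alpha alone.
3. Pilot goes to Station Beta with the dwarf.
4. Pilot goes back to Station Alpha alone.
5. Pilot goes to Station Beta with the elf.
6. Pilot goes back to Station Alpha alone.
7. Pilot goes to Station Beta with the goblin.
8. Pilot goes back to Station Alpha alone.
9. Pilot goes to Station Beta with the mage.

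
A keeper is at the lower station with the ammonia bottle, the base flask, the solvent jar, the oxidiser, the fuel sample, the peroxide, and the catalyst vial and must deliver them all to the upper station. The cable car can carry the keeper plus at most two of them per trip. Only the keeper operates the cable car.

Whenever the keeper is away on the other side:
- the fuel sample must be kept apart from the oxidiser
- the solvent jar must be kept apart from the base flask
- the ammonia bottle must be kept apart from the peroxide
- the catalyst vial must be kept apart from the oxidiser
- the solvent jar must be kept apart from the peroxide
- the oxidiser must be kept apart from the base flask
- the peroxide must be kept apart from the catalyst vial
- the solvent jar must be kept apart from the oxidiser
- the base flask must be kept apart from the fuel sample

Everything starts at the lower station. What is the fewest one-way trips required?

Whatever the first load, the items left behind include a forbidden pair without the keeper. No opening move is safe, so no plan exists.

impossible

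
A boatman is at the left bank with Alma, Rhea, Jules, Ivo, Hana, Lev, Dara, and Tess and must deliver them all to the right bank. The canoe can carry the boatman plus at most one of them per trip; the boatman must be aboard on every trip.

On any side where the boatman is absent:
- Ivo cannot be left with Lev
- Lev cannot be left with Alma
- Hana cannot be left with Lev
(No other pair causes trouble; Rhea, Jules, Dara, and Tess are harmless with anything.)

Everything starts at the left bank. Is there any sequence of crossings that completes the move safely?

Following every safe sequence of crossings from the start, the most of the 8 that can be at the right bank as the canoe arrives there on crossings 1, 3, 5, 7, 9, 11 is 1, 2, 3, 4, 5, 6 respectively; the best ever achieved is 6 of 8.
From crossing 13 on, no configuration arises that was not already reachable earlier: only 144 distinct safe configurations (who is on which side, and where the canoe is) can ever be reached, none of them has everyone across, and every continuation just revisits them. So no valid plan exists.

No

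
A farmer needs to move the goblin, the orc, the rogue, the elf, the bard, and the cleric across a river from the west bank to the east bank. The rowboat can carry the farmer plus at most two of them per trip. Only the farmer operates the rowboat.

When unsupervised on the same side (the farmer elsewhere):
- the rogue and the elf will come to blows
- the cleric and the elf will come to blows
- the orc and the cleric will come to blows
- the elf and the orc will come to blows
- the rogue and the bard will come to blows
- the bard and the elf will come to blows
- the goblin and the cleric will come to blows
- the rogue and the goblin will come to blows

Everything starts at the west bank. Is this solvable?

No

Whatever the first load, the items left behind include a forbidden pair without the farmer. No opening move is safe, so no plan exists.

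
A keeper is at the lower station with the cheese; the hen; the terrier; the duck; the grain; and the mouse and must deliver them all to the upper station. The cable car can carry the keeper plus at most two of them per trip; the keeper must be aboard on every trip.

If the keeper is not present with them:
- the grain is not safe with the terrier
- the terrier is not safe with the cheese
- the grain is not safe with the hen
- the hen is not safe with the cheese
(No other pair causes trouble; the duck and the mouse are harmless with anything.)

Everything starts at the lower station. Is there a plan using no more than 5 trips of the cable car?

Yes — this plan uses 5 crossings (≤ 5):
1. Keeper goes to the upper station with the cheese and the grain.  [the lower station: the duck, the hen, the mouse, the terrier | the upper station: the cheese, the grain]
2. Keeper goes back to the lower station alone.  [the lower station: the duck, the hen, the mouse, the terrier | the upper station: the cheese, the grain]
3. Keeper goes to the upper station with the duck and the mouse.  [the lower station: the hen, the terrier | the upper station: the cheese, the duck, the grain, the mouse]
4. Keeper goes back to the lower station alone.  [the lower station: the hen, the terrier | the upper station: the cheese, the duck, the grain, the mouse]
5. Keeper goes to the upper station with the hen and the terrier.  [the lower station: — | the upper station: the cheese, the duck, the grain, the hen, the mouse, the terrier]

Yes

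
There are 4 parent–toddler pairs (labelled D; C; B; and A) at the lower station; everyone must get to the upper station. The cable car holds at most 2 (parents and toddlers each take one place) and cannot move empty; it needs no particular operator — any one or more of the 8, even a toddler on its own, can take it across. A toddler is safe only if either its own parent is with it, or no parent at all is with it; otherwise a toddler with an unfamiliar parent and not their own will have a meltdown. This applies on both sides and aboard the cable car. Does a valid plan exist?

No

Following every safe sequence of crossings from the start, the most of the 8 that can be at the upper station as the cable car arrives there on crossings 1, 3, 5 is 2, 3, 4 respectively; the best ever achieved is 4 of 8.
From crossing 7 on, no configuration arises that was not already reachable earlier: only 44 distinct safe configurations (who is on which side, and where the cable car is) can ever be reached, none of them has everyone across, and every continuation just revisits them. So no valid plan exists.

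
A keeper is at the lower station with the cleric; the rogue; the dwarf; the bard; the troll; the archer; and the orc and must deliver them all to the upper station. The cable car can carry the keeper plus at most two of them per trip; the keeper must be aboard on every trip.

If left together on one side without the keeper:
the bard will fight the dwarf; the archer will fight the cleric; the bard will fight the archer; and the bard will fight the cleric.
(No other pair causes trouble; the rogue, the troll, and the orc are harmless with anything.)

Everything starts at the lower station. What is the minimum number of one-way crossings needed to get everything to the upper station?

Counting alone: the keeper can take at most 2 across per trip to the upper station, so moving all 7 needs at least 4 loaded trips out, with a return between consecutive ones — at least 7 crossings.
The safety rule pushes this higher. Following every safe sequence of crossings, the most of the 7 that can be at the upper station as the cable car arrives there on crossings 7, 9 is 5, 6 respectively — never all 7.
So no plan with fewer than 11 crossings exists, and this one achieves 11:
1. Keeper goes to the upper station with the bard and the cleric.  [the lower station: the archer, the dwarf, the orc, the rogue, the troll | the upper station: the bard, the cleric]
2. Keeper goes back to the lower station with the cleric.  [the lower station: the archer, the cleric, the dwarf, the orc, the rogue, the troll | the upper station: the bard]
3. Keeper goes to the upper station with the cleric and the rogue.  [the lower station: the archer, the dwarf, the orc, the troll | the upper station: the bard, the cleric, the rogue]
4. Keeper goes back to the lower station with the cleric.  [the lower station: the archer, the cleric, the dwarf, the orc, the troll | the upper station: the bard, the rogue]
5. Keeper goes to the upper station with the cleric and the dwarf.  [the lower station: the archer, the orc, the troll | the upper station: the bard, the cleric, the dwarf, the rogue]
6. Keeper goes back to the lower station with the bard.  [the lower station: the archer, the bard, the orc, the troll | the upper station: the cleric, the dwarf, the rogue]
7. Keeper goes to the upper station with the bard and the troll.  [the lower station: the archer, the orc | the upper station: the bard, the cleric, the dwarf, the rogue, the troll]
8. Keeper goes back to the lower station with the bard.  [the lower station: the archer, the bard, the orc | the upper station: the cleric, the dwarf, the rogue, the troll]
9. Keeper goes to the upper station with the bard and the orc.  [the lower station: the archer | the upper station: the bard, the cleric, the dwarf, the orc, the rogue, the troll]
10. Keeper goes back to the lower station with the bard.  [the lower station: the archer, the bard | the upper station: the cleric, the dwarf, the orc, the rogue, the troll]
11. Keeper goes to the upper station with the archer and the bard.  [the lower station: — | the upper station: the archer, the bard, the cleric, the dwarf, the orc, the rogue, the troll]

11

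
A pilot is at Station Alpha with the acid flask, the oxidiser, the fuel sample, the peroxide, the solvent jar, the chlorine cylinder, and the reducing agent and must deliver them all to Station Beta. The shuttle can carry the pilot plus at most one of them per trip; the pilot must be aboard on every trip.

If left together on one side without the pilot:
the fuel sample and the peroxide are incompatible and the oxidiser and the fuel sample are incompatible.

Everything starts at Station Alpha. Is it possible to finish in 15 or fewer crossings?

Yes

Yes — this plan uses 15 crossings (≤ 15):
1. Pilot goes to Station Beta with the fuel sample.  [Station Alpha: the acid flask, the chlorine cylinder, the oxidiser, the peroxide, the reducing agent, the solvent jar | Station Beta: the fuel sample]
2. Pilot goes back to Station Alpha alone.  [Station Alpha: the acid flask, the chlorine cylinder, the oxidiser, the peroxide, the reducing agent, the solvent jar | Station Beta: the fuel sample]
3. Pilot goes to Station Beta with the acid flask.  [Station Alpha: the chlorine cylinder, the oxidiser, the peroxide, the reducing agent, the solvent jar | Station Beta: the acid flask, the fuel sample]
4. Pilot goes back to Station Alpha alone.  [Station Alpha: the chlorine cylinder, the oxidiser, the peroxide, the reducing agent, the solvent jar | Station Beta: the acid flask, the fuel sample]
5. Pilot goes to Station Beta with the oxidiser.  [Station Alpha: the chlorine cylinder, the peroxide, the reducing agent, the solvent jar | Station Beta: the acid flask, the fuel sample, the oxidiser]
6. Pilot goes back to Station Alpha with the fuel sample.  [Station Alpha: the chlorine cylinder, the fuel sample, the peroxide, the reducing agent, the solvent jar | Station Beta: the acid flask, the oxidiser]
7. Pilot goes to Station Beta with the peroxide.  [Station Alpha: the chlorine cylinder, the fuel sample, the reducing agent, the solvent jar | Station Beta: the acid flask, the oxidiser, the peroxide]
8. Pilot goes back to Station Alpha alone.  [Station Alpha: the chlorine cylinder, the fuel sample, the reducing agent, the solvent jar | Station Beta: the acid flask, the oxidiser, the peroxide]
9. Pilot goes to Station Beta with the solvent jar.  [Station Alpha: the chlorine cylinder, the fuel sample, the reducing agent | Station Beta: the acid flask, the oxidiser, the peroxide, the solvent jar]
10. Pilot goes back to Station Alpha alone.  [Station Alpha: the chlorine cylinder, the fuel sample, the reducing agent | Station Beta: the acid flask, the oxidiser, the peroxide, the solvent jar]
11. Pilot goes to Station Beta with the chlorine cylinder.  [Station Alpha: the fuel sample, the reducing agent | Station Beta: the acid flask, the chlorine cylinder, the oxidiser, the peroxide, the solvent jar]
12. Pilot goes back to Station Alpha alone.  [Station Alpha: the fuel sample, the reducing agent | Station Beta: the acid flask, the chlorine cylinder, the oxidiser, the peroxide, the solvent jar]
13. Pilot goes to Station Beta with the reducing agent.  [Station Alpha: the fuel sample | Station Beta: the acid flask, the chlorine cylinder, the oxidiser, the peroxide, the reducing agent, the solvent jar]
14. Pilot goes back to Station Alpha alone.  [Station Alpha: the fuel sample | Station Beta: the acid flask, the chlorine cylinder, the oxidiser, the peroxide, the reducing agent, the solvent jar]
15. Pilot goes to Station Beta with the fuel sample.  [Station Alpha: — | Station Beta: the acid flask, the chlorine cylinder, the fuel sample, the oxidiser, the peroxide, the reducing agent, the solvent jar]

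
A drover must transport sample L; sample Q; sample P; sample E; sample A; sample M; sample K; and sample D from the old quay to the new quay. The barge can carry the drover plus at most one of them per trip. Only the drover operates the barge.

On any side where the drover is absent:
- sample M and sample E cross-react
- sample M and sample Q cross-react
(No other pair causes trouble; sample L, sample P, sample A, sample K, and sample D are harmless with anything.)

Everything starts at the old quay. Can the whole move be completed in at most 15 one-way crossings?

Counting alone: the drover can take at most 1 across per trip to the new quay, so moving all 8 needs at least 8 loaded trips out, with a return between consecutive ones — at least 15 crossings.
The safety rule pushes this higher. Following every safe sequence of crossings, the most of the 8 that can be at the new quay as the barge arrives there on crossing 15 is 7 — never all 8.
So the move cannot be finished within 15 crossings. (The shortest complete plan takes 17:)
1. Drover goes to the new quay with sample M.  [the old quay: sample A, sample D, sample E, sample K, sample L, sample P, sample Q | the new quay: sample M]
2. Drover goes back to the old quay alone.  [the old quay: sample A, sample D, sample E, sample K, sample L, sample P, sample Q | the new quay: sample M]
3. Drover goes to the new quay with sample L.  [the old quay: sample A, sample D, sample E, sample K, sample P, sample Q | the new quay: sample L, sample M]
4. Drover goes back to the old quay alone.  [the old quay: sample A, sample D, sample E, sample K, sample P, sample Q | the new quay: sample L, sample M]
5. Drover goes to the new quay with sample Q.  [the old quay: sample A, sample D, sample E, sample K, sample P | the new quay: sample L, sample M, sample Q]
6. Drover goes back to the old quay with sample M.  [the old quay: sample A, sample D, sample E, sample K, sample M, sample P | the new quay: sample L, sample Q]
7. Drover goes to the new quay with sample E.  [the old quay: sample A, sample D, sample K, sample M, sample P | the new quay: sample E, sample L, sample Q]
8. Drover goes back to the old quay alone.  [the old quay: sample A, sample D, sample K, sample M, sample P | the new quay: sample E, sample L, sample Q]
9. Drover goes to the new quay with sample P.  [the old quay: sample A, sample D, sample K, sample M | the new quay: sample E, sample L, sample P, sample Q]
10. Drover goes back to the old quay alone.  [the old quay: sample A, sample D, sample K, sample M | the new quay: sample E, sample L, sample P, sample Q]
11. Drover goes to the new quay with sample A.  [the old quay: sample D, sample K, sample M | the new quay: sample A, sample E, sample L, sample P, sample Q]
12. Drover goes back to the old quay alone.  [the old quay: sample D, sample K, sample M | the new quay: sample A, sample E, sample L, sample P, sample Q]
13. Drover goes to the new quay with sample K.  [the old quay: sample D, sample M | the new quay: sample A, sample E, sample K, sample L, sample P, sample Q]
14. Drover goes back to the old quay alone.  [the old quay: sample D, sample M | the new quay: sample A, sample E, sample K, sample L, sample P, sample Q]
15. Drover goes to the new quay with sample D.  [the old quay: sample M | the new quay: sample A, sample D, sample E, sample K, sample L, sample P, sample Q]
16. Drover goes back to the old quay alone.  [the old quay: sample M | the new quay: sample A, sample D, sample E, sample K, sample L, sample P, sample Q]
17. Drover goes to the new quay with sample M.  [the old quay: — | the new quay: sample A, sample D, sample E, sample K, sample L, sample M, sample P, sample Q]

No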